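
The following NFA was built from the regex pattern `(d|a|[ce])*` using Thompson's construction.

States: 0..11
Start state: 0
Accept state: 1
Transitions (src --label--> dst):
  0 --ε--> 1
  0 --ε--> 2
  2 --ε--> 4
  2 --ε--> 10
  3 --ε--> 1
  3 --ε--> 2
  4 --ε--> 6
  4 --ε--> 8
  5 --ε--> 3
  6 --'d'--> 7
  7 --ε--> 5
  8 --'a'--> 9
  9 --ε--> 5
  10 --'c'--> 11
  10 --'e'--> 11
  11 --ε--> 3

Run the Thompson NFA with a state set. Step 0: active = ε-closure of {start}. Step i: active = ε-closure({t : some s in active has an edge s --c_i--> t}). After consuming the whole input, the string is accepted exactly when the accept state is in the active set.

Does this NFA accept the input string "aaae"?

initial (ε-close {0}): {0,1,2,4,6,8,10}
'a' @ 1: {1,2,3,4,5,6,8,9,10}  [accepting]
'a' @ 2: {1,2,3,4,5,6,8,9,10}  [accepting]
'a' @ 3: {1,2,3,4,5,6,8,9,10}  [accepting]
'e' @ 4: {1,2,3,4,6,8,10,11}  [accepting]
end set {1,2,3,4,6,8,10,11} — state 1 in

Answer: ACCEPT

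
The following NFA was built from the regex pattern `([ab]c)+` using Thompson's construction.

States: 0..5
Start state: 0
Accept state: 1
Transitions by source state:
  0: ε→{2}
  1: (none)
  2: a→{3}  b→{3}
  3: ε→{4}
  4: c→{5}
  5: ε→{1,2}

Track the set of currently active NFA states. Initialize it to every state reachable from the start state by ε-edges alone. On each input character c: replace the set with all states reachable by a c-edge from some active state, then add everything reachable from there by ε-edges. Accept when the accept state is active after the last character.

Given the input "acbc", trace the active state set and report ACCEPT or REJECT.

start: ε-closure({0}) = {0,2}
'a' @ 1: {3,4}
'c' @ 2: {1,2,5}  [accepting]
'b' @ 3: {3,4}
'c' @ 4: {1,2,5}  [accepting]
final: {1,2,5}; accept 1 in set

Answer: ACCEPT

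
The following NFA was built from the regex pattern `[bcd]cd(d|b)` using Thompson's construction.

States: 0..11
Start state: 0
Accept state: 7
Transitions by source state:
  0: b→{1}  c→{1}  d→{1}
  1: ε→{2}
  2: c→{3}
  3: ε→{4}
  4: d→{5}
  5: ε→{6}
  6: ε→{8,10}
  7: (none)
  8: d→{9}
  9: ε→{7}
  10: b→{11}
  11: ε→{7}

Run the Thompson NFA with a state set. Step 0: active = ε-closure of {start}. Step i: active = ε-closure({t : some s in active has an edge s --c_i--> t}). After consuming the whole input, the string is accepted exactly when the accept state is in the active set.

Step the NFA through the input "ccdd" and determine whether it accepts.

Answer: ACCEPT

Steps:
S₀ = ε-closure({0}) = {0}
'c' @ 1: {1,2}
'c' @ 2: {3,4}
'd' @ 3: {5,6,8,10}
'd' @ 4: {7,9}  [accepting]
after full input: {7,9}  (accept=7 in)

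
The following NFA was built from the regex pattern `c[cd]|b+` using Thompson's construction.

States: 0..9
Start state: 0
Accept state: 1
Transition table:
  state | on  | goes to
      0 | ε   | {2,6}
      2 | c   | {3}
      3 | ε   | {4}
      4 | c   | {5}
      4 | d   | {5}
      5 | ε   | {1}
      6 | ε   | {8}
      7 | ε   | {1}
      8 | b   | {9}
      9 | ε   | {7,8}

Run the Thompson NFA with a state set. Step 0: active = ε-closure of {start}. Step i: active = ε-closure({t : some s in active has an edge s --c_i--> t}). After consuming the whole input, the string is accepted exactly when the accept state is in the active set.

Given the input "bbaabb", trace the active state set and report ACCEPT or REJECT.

start: ε-closure({0}) = {0,2,6,8}
'b' @ 1: {1,7,8,9}  [accepting]
'b' @ 2: {1,7,8,9}  [accepting]
'a' @ 3: {}  — dead — no transitions
rest 'abb' ignored (set empty)
after full input: {}  (accept=1 not in)

Answer: REJECT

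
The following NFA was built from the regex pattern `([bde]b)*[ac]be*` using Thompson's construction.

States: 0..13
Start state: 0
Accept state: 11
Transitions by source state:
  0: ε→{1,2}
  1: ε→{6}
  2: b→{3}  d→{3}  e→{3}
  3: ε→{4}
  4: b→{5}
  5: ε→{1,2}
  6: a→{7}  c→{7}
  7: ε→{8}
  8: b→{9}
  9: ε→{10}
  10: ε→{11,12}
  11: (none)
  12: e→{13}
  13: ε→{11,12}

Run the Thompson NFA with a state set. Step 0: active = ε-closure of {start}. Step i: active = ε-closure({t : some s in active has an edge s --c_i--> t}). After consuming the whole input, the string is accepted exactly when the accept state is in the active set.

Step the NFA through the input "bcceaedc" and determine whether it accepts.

start: ε-closure({0}) = {0,1,2,6}
'b' @ 1: {3,4}
'c' @ 2: {}  — no active states
rest 'ceaedc' ignored (set empty)
final: {}; accept 11 not in set

Answer: REJECT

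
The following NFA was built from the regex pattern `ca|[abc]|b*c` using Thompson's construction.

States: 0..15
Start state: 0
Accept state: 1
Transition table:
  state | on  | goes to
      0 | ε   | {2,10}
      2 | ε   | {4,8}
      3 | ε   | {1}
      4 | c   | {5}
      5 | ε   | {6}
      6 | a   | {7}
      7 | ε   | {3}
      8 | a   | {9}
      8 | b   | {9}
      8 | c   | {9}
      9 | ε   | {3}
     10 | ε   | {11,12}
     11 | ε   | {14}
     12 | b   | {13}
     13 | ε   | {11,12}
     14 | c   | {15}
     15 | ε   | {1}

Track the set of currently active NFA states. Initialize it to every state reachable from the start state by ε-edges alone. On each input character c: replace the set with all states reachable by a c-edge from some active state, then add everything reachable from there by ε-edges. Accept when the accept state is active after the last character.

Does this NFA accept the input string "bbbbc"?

Answer: ACCEPT

Derivation:
S₀ = ε-closure({0}) = {0,2,4,8,10,11,12,14}
'b' @ 1: {1,3,9,11,12,13,14}  [accepting]
'b' @ 2: {11,12,13,14}
'b' @ 3: {11,12,13,14}
'b' @ 4: {11,12,13,14}
'c' @ 5: {1,15}  [accepting]
end set {1,15} — state 1 in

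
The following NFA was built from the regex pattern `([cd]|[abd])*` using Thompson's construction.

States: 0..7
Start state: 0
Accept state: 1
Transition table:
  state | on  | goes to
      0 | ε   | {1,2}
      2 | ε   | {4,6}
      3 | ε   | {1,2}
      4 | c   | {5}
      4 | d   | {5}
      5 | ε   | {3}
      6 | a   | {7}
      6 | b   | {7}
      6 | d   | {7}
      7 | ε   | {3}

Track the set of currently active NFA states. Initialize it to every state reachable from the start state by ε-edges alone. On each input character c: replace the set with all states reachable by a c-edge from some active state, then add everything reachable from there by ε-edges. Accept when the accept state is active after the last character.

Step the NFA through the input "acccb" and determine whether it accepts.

Answer: ACCEPT

Steps:
S₀ = ε-closure({0}) = {0,1,2,4,6}
'a' @ 1: {1,2,3,4,6,7}  ✓accept
'c' @ 2: {1,2,3,4,5,6}  ✓accept
'c' @ 3: {1,2,3,4,5,6}  ✓accept
'c' @ 4: {1,2,3,4,5,6}  ✓accept
'b' @ 5: {1,2,3,4,6,7}  ✓accept
final: {1,2,3,4,6,7}; accept 1 in set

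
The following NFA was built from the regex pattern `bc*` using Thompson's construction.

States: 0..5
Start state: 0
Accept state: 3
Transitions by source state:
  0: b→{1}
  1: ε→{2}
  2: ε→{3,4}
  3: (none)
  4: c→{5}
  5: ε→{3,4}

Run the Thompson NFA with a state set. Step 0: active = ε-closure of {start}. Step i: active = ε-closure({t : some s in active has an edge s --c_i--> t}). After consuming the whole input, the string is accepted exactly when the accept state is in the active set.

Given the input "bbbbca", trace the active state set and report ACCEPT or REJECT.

start: ε-closure({0}) = {0}
'b' @ 1: {1,2,3,4}  ✓accept
'b' @ 2: {}  — state set empty
rest 'bbca' ignored (set empty)
after full input: {}  (accept=3 not in)

Answer: REJECT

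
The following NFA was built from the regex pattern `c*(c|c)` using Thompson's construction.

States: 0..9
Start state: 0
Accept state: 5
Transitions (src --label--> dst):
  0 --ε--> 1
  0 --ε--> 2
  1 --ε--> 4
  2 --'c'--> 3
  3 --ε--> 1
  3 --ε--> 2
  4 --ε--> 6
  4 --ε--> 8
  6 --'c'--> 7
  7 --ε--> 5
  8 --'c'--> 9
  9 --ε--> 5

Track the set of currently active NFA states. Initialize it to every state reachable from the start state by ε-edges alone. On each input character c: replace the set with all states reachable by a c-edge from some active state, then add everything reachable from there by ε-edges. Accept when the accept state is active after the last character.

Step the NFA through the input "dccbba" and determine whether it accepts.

Answer: REJECT

Trace:
S₀ = ε-closure({0}) = {0,1,2,4,6,8}
'd' @ 1: {}  — no active states
rest 'ccbba' ignored (set empty)
end set {} — state 5 not in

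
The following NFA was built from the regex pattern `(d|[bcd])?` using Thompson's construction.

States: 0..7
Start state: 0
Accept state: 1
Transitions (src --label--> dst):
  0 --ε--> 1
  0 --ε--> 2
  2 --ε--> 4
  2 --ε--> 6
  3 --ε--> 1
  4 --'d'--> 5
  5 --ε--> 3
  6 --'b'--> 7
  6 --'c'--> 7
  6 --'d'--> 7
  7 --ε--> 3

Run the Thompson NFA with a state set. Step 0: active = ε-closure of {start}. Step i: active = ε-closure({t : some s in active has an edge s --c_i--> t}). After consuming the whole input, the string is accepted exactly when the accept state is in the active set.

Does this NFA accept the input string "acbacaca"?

start: ε-closure({0}) = {0,1,2,4,6}
'a' @ 1: {}  — no active states
rest 'cbacaca' ignored (set empty)
end set {} — state 1 not in

Answer: REJECT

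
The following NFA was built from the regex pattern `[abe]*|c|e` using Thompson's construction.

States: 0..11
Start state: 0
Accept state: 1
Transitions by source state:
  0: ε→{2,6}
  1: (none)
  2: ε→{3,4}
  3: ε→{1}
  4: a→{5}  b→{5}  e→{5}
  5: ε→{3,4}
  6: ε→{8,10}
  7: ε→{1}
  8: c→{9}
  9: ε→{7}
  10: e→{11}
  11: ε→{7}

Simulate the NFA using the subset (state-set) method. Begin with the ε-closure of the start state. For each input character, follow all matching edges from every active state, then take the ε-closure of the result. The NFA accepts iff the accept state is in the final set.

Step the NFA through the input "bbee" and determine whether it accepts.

Answer: ACCEPT

Derivation:
start: ε-closure({0}) = {0,1,2,3,4,6,8,10}
'b' @ 1: {1,3,4,5}  (accept∈set)
'b' @ 2: {1,3,4,5}  (accept∈set)
'e' @ 3: {1,3,4,5}  (accept∈set)
'e' @ 4: {1,3,4,5}  (accept∈set)
end set {1,3,4,5} — state 1 in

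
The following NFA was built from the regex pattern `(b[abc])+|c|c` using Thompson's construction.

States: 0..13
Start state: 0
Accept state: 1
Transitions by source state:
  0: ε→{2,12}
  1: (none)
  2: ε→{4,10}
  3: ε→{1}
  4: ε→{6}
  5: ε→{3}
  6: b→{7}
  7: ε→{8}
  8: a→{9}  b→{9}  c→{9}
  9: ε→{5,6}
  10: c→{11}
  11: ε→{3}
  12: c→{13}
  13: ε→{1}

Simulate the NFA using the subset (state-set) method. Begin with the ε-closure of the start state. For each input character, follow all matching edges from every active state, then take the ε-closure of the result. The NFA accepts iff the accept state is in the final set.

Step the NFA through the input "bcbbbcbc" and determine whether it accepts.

initial (ε-close {0}): {0,2,4,6,10,12}
'b' @ 1: {7,8}
'c' @ 2: {1,3,5,6,9}  ✓accept
'b' @ 3: {7,8}
'b' @ 4: {1,3,5,6,9}  ✓accept
'b' @ 5: {7,8}
'c' @ 6: {1,3,5,6,9}  ✓accept
'b' @ 7: {7,8}
'c' @ 8: {1,3,5,6,9}  ✓accept
end set {1,3,5,6,9} — state 1 in

Answer: ACCEPT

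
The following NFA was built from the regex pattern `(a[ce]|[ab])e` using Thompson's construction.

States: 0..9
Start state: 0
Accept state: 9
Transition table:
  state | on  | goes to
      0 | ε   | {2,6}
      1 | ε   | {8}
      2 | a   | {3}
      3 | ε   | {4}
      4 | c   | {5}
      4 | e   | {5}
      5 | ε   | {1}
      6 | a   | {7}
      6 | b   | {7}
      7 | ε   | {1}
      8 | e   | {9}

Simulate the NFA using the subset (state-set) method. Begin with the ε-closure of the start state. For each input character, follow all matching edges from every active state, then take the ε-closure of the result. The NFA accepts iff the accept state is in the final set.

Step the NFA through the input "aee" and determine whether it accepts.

Answer: ACCEPT

Derivation:
start: ε-closure({0}) = {0,2,6}
'a' @ 1: {1,3,4,7,8}
'e' @ 2: {1,5,8,9}  [accepting]
'e' @ 3: {9}  [accepting]
after full input: {9}  (accept=9 in)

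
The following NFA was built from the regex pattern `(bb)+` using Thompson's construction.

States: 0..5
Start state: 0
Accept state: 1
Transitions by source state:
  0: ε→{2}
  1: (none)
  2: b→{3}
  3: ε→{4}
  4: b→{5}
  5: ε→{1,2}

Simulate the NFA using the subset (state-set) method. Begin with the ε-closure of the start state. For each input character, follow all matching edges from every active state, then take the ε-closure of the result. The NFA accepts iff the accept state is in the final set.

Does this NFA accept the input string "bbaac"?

Answer: REJECT

Steps:
S₀ = ε-closure({0}) = {0,2}
'b' @ 1: {3,4}
'b' @ 2: {1,2,5}  ✓accept
'a' @ 3: {}  — no active states
rest 'ac' ignored (set empty)
after full input: {}  (accept=1 not in)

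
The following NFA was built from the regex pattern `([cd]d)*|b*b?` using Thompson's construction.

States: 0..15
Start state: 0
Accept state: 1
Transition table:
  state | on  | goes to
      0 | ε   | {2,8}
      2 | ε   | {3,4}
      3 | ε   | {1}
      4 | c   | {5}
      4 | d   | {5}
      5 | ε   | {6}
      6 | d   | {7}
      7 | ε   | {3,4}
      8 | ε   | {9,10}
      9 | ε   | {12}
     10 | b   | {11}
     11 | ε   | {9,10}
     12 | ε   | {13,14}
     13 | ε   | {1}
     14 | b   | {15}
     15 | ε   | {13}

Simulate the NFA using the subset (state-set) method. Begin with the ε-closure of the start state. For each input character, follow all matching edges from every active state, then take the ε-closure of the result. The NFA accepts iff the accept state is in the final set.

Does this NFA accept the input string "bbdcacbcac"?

Answer: REJECT

Trace:
S₀ = ε-closure({0}) = {0,1,2,3,4,8,9,10,12,13,14}
'b' @ 1: {1,9,10,11,12,13,14,15}  ✓accept
'b' @ 2: {1,9,10,11,12,13,14,15}  ✓accept
'd' @ 3: {}  — no active states
rest 'cacbcac' ignored (set empty)
final: {}; accept 1 not in set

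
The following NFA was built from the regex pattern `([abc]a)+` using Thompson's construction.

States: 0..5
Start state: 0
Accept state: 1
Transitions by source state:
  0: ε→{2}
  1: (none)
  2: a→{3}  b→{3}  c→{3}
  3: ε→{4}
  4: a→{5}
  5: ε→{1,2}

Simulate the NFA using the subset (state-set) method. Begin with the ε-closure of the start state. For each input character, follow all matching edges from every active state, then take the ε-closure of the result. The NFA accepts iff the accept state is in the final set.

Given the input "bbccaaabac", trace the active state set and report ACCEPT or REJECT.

Answer: REJECT

Derivation:
start: ε-closure({0}) = {0,2}
'b' @ 1: {3,4}
'b' @ 2: {}  — no active states
rest 'ccaaabac' ignored (set empty)
after full input: {}  (accept=1 not in)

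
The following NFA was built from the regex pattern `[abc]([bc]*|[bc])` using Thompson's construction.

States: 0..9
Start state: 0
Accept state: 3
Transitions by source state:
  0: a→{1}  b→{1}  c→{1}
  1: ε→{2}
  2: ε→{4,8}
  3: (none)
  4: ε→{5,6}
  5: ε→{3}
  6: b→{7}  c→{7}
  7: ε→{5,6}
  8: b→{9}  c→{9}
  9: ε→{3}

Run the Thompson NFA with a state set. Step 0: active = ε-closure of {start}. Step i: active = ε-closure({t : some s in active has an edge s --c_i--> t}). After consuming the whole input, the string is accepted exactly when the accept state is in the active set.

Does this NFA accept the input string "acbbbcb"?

Answer: ACCEPT

Trace:
start: ε-closure({0}) = {0}
'a' @ 1: {1,2,3,4,5,6,8}  [accepting]
'c' @ 2: {3,5,6,7,9}  [accepting]
'b' @ 3: {3,5,6,7}  [accepting]
'b' @ 4: {3,5,6,7}  [accepting]
'b' @ 5: {3,5,6,7}  [accepting]
'c' @ 6: {3,5,6,7}  [accepting]
'b' @ 7: {3,5,6,7}  [accepting]
final: {3,5,6,7}; accept 3 in set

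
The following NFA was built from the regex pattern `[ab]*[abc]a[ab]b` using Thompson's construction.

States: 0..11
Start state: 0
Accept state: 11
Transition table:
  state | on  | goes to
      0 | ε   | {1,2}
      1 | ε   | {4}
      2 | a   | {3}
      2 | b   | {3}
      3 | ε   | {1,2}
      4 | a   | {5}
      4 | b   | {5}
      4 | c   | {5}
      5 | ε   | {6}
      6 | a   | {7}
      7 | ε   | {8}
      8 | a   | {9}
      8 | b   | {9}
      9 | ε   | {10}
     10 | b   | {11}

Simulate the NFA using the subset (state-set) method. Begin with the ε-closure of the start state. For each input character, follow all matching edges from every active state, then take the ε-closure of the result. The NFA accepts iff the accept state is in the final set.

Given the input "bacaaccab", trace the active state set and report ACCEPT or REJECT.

initial (ε-close {0}): {0,1,2,4}
'b' @ 1: {1,2,3,4,5,6}
'a' @ 2: {1,2,3,4,5,6,7,8}
'c' @ 3: {5,6}
'a' @ 4: {7,8}
'a' @ 5: {9,10}
'c' @ 6: {}  — state set empty
rest 'cab' ignored (set empty)
after full input: {}  (accept=11 not in)

Answer: REJECT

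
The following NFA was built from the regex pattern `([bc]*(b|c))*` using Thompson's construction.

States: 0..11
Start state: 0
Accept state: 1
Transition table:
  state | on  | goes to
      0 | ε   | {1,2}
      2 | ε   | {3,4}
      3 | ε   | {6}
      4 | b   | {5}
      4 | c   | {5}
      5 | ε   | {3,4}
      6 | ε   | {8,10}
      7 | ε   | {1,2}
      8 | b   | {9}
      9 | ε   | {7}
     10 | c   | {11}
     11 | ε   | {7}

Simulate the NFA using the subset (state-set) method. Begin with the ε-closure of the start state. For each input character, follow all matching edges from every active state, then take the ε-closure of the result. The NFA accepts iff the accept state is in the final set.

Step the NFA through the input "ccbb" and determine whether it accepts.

S₀ = ε-closure({0}) = {0,1,2,3,4,6,8,10}
'c' @ 1: {1,2,3,4,5,6,7,8,10,11}  ✓accept
'c' @ 2: {1,2,3,4,5,6,7,8,10,11}  ✓accept
'b' @ 3: {1,2,3,4,5,6,7,8,9,10}  ✓accept
'b' @ 4: {1,2,3,4,5,6,7,8,9,10}  ✓accept
final: {1,2,3,4,5,6,7,8,9,10}; accept 1 in set

Answer: ACCEPT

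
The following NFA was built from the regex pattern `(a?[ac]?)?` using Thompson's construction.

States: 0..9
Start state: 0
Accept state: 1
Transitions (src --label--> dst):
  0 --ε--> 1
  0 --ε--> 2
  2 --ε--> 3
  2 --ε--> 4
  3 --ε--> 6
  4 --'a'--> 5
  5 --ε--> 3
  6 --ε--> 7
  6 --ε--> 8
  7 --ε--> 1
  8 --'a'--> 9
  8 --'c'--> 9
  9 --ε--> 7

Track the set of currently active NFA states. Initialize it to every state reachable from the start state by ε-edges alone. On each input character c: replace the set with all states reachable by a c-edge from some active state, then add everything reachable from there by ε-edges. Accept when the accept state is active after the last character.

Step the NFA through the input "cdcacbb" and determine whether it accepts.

start: ε-closure({0}) = {0,1,2,3,4,6,7,8}
'c' @ 1: {1,7,9}  [accepting]
'd' @ 2: {}  — no active states
rest 'cacbb' ignored (set empty)
after full input: {}  (accept=1 not in)

Answer: REJECT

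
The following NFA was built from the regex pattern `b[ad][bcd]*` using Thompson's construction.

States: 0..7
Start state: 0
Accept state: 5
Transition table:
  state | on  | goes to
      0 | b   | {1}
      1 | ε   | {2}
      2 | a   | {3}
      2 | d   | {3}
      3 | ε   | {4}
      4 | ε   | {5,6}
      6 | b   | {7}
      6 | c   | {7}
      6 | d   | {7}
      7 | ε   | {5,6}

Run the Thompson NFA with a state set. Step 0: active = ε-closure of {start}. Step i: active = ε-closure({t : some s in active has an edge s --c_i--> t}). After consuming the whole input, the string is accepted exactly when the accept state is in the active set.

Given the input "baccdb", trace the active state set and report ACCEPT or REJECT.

Answer: ACCEPT

Trace:
S₀ = ε-closure({0}) = {0}
'b' @ 1: {1,2}
'a' @ 2: {3,4,5,6}  ✓accept
'c' @ 3: {5,6,7}  ✓accept
'c' @ 4: {5,6,7}  ✓accept
'd' @ 5: {5,6,7}  ✓accept
'b' @ 6: {5,6,7}  ✓accept
final: {5,6,7}; accept 5 in set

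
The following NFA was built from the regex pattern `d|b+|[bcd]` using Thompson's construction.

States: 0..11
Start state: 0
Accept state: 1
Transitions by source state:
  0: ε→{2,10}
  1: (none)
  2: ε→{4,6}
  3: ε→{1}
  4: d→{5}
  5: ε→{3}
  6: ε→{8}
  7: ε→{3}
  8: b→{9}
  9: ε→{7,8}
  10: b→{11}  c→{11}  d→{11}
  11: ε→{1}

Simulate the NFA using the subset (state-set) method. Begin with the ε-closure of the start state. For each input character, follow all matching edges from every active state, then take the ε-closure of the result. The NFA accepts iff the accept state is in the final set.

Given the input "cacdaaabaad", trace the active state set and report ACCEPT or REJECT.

Answer: REJECT

Derivation:
start: ε-closure({0}) = {0,2,4,6,8,10}
'c' @ 1: {1,11}  [accepting]
'a' @ 2: {}  — dead — no transitions
rest 'cdaaabaad' ignored (set empty)
end set {} — state 1 not in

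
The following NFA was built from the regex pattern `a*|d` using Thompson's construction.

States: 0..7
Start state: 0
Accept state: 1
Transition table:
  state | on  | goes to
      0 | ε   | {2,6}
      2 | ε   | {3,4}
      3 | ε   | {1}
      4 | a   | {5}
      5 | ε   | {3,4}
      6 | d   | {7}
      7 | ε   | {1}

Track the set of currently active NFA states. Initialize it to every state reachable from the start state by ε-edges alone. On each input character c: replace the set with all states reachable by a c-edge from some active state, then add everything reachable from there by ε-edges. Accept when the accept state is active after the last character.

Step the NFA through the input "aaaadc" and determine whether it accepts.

start: ε-closure({0}) = {0,1,2,3,4,6}
'a' @ 1: {1,3,4,5}  ✓accept
'a' @ 2: {1,3,4,5}  ✓accept
'a' @ 3: {1,3,4,5}  ✓accept
'a' @ 4: {1,3,4,5}  ✓accept
'd' @ 5: {}  — state set empty
rest 'c' ignored (set empty)
end set {} — state 1 not in

Answer: REJECT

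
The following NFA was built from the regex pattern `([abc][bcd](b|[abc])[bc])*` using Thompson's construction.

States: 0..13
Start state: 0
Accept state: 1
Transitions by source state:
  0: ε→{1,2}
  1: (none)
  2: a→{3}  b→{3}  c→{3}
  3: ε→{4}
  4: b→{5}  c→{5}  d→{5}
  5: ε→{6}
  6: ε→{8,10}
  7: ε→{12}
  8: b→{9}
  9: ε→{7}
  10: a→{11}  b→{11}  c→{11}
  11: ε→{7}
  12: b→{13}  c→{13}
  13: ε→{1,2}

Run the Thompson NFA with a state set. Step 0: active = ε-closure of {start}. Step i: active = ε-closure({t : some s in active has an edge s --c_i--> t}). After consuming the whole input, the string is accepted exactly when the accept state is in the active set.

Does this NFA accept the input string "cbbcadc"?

start: ε-closure({0}) = {0,1,2}
'c' @ 1: {3,4}
'b' @ 2: {5,6,8,10}
'b' @ 3: {7,9,11,12}
'c' @ 4: {1,2,13}  (accept∈set)
'a' @ 5: {3,4}
'd' @ 6: {5,6,8,10}
'c' @ 7: {7,11,12}
end set {7,11,12} — state 1 not in

Answer: REJECT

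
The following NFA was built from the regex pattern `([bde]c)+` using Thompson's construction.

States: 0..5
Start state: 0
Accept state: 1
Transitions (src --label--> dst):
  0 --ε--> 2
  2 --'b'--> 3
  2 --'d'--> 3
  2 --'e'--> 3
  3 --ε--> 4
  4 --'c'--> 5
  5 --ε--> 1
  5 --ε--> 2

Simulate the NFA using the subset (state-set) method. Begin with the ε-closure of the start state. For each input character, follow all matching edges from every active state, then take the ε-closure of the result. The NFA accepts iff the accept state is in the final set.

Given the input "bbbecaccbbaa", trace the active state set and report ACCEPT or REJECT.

Answer: REJECT

Trace:
S₀ = ε-closure({0}) = {0,2}
'b' @ 1: {3,4}
'b' @ 2: {}  — no active states
rest 'becaccbbaa' ignored (set empty)
after full input: {}  (accept=1 not in)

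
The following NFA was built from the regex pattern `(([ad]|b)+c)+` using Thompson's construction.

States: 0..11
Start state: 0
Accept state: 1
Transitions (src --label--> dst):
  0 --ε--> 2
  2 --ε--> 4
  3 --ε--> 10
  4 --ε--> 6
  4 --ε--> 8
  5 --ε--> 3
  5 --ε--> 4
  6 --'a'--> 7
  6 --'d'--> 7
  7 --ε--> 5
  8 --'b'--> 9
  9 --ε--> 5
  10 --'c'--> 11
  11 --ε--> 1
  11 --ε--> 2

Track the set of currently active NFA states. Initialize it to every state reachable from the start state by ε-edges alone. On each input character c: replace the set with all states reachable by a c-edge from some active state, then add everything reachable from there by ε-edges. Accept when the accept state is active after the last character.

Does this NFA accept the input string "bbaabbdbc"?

start: ε-closure({0}) = {0,2,4,6,8}
'b' @ 1: {3,4,5,6,8,9,10}
'b' @ 2: {3,4,5,6,8,9,10}
'a' @ 3: {3,4,5,6,7,8,10}
'a' @ 4: {3,4,5,6,7,8,10}
'b' @ 5: {3,4,5,6,8,9,10}
'b' @ 6: {3,4,5,6,8,9,10}
'd' @ 7: {3,4,5,6,7,8,10}
'b' @ 8: {3,4,5,6,8,9,10}
'c' @ 9: {1,2,4,6,8,11}  (accept∈set)
end set {1,2,4,6,8,11} — state 1 in

Answer: ACCEPT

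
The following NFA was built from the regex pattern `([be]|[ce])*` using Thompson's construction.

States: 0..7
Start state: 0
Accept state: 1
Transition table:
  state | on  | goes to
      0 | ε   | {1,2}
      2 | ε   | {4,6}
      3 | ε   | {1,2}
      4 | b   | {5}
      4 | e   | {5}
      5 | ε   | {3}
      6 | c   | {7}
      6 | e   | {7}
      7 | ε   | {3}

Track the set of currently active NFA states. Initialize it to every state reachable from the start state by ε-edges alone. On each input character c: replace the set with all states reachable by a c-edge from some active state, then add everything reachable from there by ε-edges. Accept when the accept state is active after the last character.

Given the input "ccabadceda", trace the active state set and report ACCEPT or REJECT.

initial (ε-close {0}): {0,1,2,4,6}
'c' @ 1: {1,2,3,4,6,7}  (accept∈set)
'c' @ 2: {1,2,3,4,6,7}  (accept∈set)
'a' @ 3: {}  — state set empty
rest 'badceda' ignored (set empty)
end set {} — state 1 not in

Answer: REJECT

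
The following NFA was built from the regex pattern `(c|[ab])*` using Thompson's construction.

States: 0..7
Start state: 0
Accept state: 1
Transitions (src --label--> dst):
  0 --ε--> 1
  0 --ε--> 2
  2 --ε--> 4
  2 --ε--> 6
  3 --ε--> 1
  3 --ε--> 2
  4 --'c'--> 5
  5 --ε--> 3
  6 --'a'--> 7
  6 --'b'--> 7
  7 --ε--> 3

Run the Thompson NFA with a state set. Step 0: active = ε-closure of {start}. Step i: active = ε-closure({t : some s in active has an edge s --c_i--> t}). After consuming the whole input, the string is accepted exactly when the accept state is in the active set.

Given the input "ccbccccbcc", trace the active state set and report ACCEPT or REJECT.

Answer: ACCEPT

Steps:
S₀ = ε-closure({0}) = {0,1,2,4,6}
'c' @ 1: {1,2,3,4,5,6}  [accepting]
'c' @ 2: {1,2,3,4,5,6}  [accepting]
'b' @ 3: {1,2,3,4,6,7}  [accepting]
'c' @ 4: {1,2,3,4,5,6}  [accepting]
'c' @ 5: {1,2,3,4,5,6}  [accepting]
'c' @ 6: {1,2,3,4,5,6}  [accepting]
'c' @ 7: {1,2,3,4,5,6}  [accepting]
'b' @ 8: {1,2,3,4,6,7}  [accepting]
'c' @ 9: {1,2,3,4,5,6}  [accepting]
'c' @ 10: {1,2,3,4,5,6}  [accepting]
final: {1,2,3,4,5,6}; accept 1 in set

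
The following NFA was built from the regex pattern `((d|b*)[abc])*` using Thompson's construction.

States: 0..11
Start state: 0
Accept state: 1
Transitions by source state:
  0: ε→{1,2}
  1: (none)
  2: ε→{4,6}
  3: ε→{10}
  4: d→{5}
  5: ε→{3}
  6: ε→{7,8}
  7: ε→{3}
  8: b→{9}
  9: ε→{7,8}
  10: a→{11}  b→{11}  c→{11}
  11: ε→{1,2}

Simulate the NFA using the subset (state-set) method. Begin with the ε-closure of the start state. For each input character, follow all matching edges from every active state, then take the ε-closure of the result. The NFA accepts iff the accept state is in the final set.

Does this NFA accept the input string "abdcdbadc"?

Answer: ACCEPT

Steps:
initial (ε-close {0}): {0,1,2,3,4,6,7,8,10}
'a' @ 1: {1,2,3,4,6,7,8,10,11}  ✓accept
'b' @ 2: {1,2,3,4,6,7,8,9,10,11}  ✓accept
'd' @ 3: {3,5,10}
'c' @ 4: {1,2,3,4,6,7,8,10,11}  ✓accept
'd' @ 5: {3,5,10}
'b' @ 6: {1,2,3,4,6,7,8,10,11}  ✓accept
'a' @ 7: {1,2,3,4,6,7,8,10,11}  ✓accept
'd' @ 8: {3,5,10}
'c' @ 9: {1,2,3,4,6,7,8,10,11}  ✓accept
final: {1,2,3,4,6,7,8,10,11}; accept 1 in set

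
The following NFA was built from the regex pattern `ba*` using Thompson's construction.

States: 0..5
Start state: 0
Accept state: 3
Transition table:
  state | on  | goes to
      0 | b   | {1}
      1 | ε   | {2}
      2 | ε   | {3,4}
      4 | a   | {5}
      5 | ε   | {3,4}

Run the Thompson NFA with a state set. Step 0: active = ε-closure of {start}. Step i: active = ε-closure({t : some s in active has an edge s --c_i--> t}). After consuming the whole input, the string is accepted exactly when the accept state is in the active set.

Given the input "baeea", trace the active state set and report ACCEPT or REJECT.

Answer: REJECT

Trace:
initial (ε-close {0}): {0}
'b' @ 1: {1,2,3,4}  ✓accept
'a' @ 2: {3,4,5}  ✓accept
'e' @ 3: {}  — no active states
rest 'ea' ignored (set empty)
after full input: {}  (accept=3 not in)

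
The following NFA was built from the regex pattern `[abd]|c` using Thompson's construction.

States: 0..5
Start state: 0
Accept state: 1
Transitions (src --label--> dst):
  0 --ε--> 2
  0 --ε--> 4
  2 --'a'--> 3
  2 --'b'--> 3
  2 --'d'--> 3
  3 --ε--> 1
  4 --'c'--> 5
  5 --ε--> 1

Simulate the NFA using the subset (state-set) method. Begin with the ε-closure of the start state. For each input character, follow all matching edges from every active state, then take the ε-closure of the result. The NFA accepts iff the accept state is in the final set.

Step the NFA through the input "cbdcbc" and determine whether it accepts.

initial (ε-close {0}): {0,2,4}
'c' @ 1: {1,5}  (accept∈set)
'b' @ 2: {}  — state set empty
rest 'dcbc' ignored (set empty)
final: {}; accept 1 not in set

Answer: REJECT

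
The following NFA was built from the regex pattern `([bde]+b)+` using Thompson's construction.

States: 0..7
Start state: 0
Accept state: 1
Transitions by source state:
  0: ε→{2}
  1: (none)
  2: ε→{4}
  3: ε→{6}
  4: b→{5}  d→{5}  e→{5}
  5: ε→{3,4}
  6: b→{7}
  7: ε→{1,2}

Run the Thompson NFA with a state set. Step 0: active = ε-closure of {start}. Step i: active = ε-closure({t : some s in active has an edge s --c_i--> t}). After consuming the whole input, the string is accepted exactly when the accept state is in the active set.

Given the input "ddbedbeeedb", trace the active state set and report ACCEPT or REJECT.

start: ε-closure({0}) = {0,2,4}
'd' @ 1: {3,4,5,6}
'd' @ 2: {3,4,5,6}
'b' @ 3: {1,2,3,4,5,6,7}  (accept∈set)
'e' @ 4: {3,4,5,6}
'd' @ 5: {3,4,5,6}
'b' @ 6: {1,2,3,4,5,6,7}  (accept∈set)
'e' @ 7: {3,4,5,6}
'e' @ 8: {3,4,5,6}
'e' @ 9: {3,4,5,6}
'd' @ 10: {3,4,5,6}
'b' @ 11: {1,2,3,4,5,6,7}  (accept∈set)
final: {1,2,3,4,5,6,7}; accept 1 in set

Answer: ACCEPT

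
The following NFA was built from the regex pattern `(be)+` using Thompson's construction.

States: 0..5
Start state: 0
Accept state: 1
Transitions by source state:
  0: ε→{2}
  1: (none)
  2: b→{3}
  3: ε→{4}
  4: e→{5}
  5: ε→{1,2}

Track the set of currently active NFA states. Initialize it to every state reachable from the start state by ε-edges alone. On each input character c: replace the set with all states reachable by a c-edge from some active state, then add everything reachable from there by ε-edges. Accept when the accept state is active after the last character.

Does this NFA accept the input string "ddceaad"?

S₀ = ε-closure({0}) = {0,2}
'd' @ 1: {}  — state set empty
rest 'dceaad' ignored (set empty)
end set {} — state 1 not in

Answer: REJECT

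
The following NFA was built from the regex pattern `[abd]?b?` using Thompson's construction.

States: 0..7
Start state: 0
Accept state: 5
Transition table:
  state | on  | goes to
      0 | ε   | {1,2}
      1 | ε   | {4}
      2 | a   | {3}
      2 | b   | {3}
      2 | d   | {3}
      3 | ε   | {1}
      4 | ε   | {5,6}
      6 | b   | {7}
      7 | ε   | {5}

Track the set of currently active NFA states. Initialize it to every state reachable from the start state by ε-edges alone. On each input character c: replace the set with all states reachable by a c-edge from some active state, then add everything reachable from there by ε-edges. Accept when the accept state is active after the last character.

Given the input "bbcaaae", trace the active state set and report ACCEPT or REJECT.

Answer: REJECT

Derivation:
S₀ = ε-closure({0}) = {0,1,2,4,5,6}
'b' @ 1: {1,3,4,5,6,7}  (accept∈set)
'b' @ 2: {5,7}  (accept∈set)
'c' @ 3: {}  — state set empty
rest 'aaae' ignored (set empty)
after full input: {}  (accept=5 not in)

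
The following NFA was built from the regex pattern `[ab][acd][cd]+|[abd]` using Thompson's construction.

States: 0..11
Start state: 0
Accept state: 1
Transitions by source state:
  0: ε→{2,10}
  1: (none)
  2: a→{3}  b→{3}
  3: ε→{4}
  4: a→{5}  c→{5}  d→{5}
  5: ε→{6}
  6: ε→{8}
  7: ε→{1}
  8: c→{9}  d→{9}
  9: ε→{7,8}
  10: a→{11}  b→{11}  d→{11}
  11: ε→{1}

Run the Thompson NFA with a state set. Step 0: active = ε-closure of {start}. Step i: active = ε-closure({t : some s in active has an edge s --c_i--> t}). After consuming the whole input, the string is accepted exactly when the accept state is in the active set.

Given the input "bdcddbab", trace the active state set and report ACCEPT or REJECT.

Answer: REJECT

Derivation:
initial (ε-close {0}): {0,2,10}
'b' @ 1: {1,3,4,11}  ✓accept
'd' @ 2: {5,6,8}
'c' @ 3: {1,7,8,9}  ✓accept
'd' @ 4: {1,7,8,9}  ✓accept
'd' @ 5: {1,7,8,9}  ✓accept
'b' @ 6: {}  — dead — no transitions
rest 'ab' ignored (set empty)
after full input: {}  (accept=1 not in)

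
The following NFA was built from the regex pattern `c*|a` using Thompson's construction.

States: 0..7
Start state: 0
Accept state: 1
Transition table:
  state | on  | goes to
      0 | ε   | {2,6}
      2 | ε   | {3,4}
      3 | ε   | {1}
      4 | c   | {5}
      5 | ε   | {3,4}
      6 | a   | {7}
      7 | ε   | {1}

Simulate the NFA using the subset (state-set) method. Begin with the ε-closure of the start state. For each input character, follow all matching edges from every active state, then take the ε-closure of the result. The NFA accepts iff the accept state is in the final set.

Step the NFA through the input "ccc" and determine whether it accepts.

S₀ = ε-closure({0}) = {0,1,2,3,4,6}
'c' @ 1: {1,3,4,5}  ✓accept
'c' @ 2: {1,3,4,5}  ✓accept
'c' @ 3: {1,3,4,5}  ✓accept
end set {1,3,4,5} — state 1 in

Answer: ACCEPT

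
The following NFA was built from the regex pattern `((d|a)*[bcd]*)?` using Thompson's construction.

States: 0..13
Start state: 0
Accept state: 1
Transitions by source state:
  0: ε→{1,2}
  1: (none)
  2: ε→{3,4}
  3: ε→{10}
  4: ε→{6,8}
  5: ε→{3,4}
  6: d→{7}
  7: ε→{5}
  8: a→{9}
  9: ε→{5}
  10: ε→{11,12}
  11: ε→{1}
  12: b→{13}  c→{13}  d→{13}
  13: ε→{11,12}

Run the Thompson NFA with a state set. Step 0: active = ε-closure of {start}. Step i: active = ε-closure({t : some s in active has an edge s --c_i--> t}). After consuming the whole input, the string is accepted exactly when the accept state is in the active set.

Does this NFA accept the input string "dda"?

Answer: ACCEPT

Trace:
S₀ = ε-closure({0}) = {0,1,2,3,4,6,8,10,11,12}
'd' @ 1: {1,3,4,5,6,7,8,10,11,12,13}  (accept∈set)
'd' @ 2: {1,3,4,5,6,7,8,10,11,12,13}  (accept∈set)
'a' @ 3: {1,3,4,5,6,8,9,10,11,12}  (accept∈set)
end set {1,3,4,5,6,8,9,10,11,12} — state 1 in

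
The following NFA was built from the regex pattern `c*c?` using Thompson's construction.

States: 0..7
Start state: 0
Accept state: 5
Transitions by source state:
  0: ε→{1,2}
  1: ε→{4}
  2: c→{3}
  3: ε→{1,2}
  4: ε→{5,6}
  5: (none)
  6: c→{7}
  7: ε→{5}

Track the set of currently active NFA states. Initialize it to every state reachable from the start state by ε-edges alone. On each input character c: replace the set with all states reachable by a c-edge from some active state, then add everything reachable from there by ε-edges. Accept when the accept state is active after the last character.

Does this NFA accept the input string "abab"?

Answer: REJECT

Steps:
S₀ = ε-closure({0}) = {0,1,2,4,5,6}
'a' @ 1: {}  — dead — no transitions
rest 'bab' ignored (set empty)
after full input: {}  (accept=5 not in)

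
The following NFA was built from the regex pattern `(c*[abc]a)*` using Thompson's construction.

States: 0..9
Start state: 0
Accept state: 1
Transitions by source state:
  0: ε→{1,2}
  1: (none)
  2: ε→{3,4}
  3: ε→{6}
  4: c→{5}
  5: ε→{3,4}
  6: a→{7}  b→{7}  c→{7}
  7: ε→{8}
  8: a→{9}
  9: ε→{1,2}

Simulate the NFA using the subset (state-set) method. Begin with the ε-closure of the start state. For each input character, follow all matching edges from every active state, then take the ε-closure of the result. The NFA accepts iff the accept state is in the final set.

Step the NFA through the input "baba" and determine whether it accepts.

initial (ε-close {0}): {0,1,2,3,4,6}
'b' @ 1: {7,8}
'a' @ 2: {1,2,3,4,6,9}  ✓accept
'b' @ 3: {7,8}
'a' @ 4: {1,2,3,4,6,9}  ✓accept
final: {1,2,3,4,6,9}; accept 1 in set

Answer: ACCEPT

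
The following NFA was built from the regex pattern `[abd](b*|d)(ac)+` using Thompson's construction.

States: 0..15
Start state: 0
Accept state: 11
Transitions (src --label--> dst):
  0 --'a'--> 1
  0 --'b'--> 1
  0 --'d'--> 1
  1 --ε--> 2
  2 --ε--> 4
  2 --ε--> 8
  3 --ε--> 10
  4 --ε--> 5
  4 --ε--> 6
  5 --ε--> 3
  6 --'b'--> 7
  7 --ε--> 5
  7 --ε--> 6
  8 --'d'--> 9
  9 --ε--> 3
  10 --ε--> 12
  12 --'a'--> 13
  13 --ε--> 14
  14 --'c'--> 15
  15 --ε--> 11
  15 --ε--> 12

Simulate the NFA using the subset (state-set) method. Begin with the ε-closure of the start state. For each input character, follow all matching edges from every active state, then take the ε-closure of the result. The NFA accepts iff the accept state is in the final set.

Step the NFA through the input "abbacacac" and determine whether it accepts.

S₀ = ε-closure({0}) = {0}
'a' @ 1: {1,2,3,4,5,6,8,10,12}
'b' @ 2: {3,5,6,7,10,12}
'b' @ 3: {3,5,6,7,10,12}
'a' @ 4: {13,14}
'c' @ 5: {11,12,15}  (accept∈set)
'a' @ 6: {13,14}
'c' @ 7: {11,12,15}  (accept∈set)
'a' @ 8: {13,14}
'c' @ 9: {11,12,15}  (accept∈set)
final: {11,12,15}; accept 11 in set

Answer: ACCEPT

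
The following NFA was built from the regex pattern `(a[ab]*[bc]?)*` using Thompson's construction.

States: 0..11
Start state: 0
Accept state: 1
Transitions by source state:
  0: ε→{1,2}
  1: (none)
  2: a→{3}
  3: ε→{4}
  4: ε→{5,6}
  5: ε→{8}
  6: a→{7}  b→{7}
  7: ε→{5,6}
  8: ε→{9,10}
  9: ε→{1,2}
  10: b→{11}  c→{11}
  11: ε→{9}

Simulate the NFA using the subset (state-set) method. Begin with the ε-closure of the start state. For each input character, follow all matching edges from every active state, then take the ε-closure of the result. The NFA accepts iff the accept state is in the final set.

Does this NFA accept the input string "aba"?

Answer: ACCEPT

Trace:
initial (ε-close {0}): {0,1,2}
'a' @ 1: {1,2,3,4,5,6,8,9,10}  ✓accept
'b' @ 2: {1,2,5,6,7,8,9,10,11}  ✓accept
'a' @ 3: {1,2,3,4,5,6,7,8,9,10}  ✓accept
final: {1,2,3,4,5,6,7,8,9,10}; accept 1 in set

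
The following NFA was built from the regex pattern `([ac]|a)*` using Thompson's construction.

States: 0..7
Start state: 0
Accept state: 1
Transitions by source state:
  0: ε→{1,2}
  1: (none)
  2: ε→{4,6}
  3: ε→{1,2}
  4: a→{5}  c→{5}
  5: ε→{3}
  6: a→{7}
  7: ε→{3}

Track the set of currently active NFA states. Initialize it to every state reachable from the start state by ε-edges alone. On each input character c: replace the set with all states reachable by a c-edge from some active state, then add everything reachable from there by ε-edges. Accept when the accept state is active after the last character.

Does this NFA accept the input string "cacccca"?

Answer: ACCEPT

Derivation:
S₀ = ε-closure({0}) = {0,1,2,4,6}
'c' @ 1: {1,2,3,4,5,6}  (accept∈set)
'a' @ 2: {1,2,3,4,5,6,7}  (accept∈set)
'c' @ 3: {1,2,3,4,5,6}  (accept∈set)
'c' @ 4: {1,2,3,4,5,6}  (accept∈set)
'c' @ 5: {1,2,3,4,5,6}  (accept∈set)
'c' @ 6: {1,2,3,4,5,6}  (accept∈set)
'a' @ 7: {1,2,3,4,5,6,7}  (accept∈set)
final: {1,2,3,4,5,6,7}; accept 1 in set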